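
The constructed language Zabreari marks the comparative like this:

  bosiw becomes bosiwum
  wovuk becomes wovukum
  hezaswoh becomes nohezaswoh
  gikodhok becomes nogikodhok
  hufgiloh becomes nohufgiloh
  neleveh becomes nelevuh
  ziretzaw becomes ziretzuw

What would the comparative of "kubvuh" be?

"kubvuh" has last vowel 'u'. The one such stem in the data (wovuk → wovukum) adds -um, so the same rule applies.
The other patterns: stems whose last vowel is 'o' add the prefix no-; stems whose last vowel is 'a' or 'e' change the last vowel to 'u'.
So kubvuh → kubvuhum.

kubvuhum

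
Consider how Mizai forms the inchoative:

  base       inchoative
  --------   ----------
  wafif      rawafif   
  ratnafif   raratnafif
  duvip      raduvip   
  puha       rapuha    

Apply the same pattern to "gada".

Every pair shown (wafif → rawafif, ratnafif → raratnafif, duvip → raduvip, …) follows the same rule: add the prefix ra-.
So gada → ragada.

ragada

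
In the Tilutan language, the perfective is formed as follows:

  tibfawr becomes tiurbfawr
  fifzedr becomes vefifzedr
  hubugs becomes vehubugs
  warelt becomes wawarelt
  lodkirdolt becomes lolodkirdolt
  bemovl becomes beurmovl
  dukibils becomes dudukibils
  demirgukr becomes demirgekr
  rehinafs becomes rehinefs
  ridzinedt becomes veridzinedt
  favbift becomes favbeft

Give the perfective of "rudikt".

rudekt

hubugs and dukibils both end in -s yet inflect differently (vehubugs, dudukibils), so the final letter is not what conditions the rule; the second-to-last letter is.
"rudikt" has second-to-last letter 'k'. The one such stem in the data (demirgukr → demirgekr) changes the last vowel to 'e' (as do rehinafs, favbift), so the same rule applies.
The other patterns: stems whose second-to-last letter is 'd' or 'g' add the prefix ve-; stems whose second-to-last letter is 'l' repeat the first consonant+vowel as a prefix; stems whose second-to-last letter is 'v' or 'w' insert -ur- after the first vowel.
So rudikt → rudekt.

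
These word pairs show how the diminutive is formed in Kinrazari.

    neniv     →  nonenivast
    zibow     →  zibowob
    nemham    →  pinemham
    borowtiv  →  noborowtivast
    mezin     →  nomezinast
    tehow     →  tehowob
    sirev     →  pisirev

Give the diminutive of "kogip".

nokogipast

borowtiv and sirev both end in -v yet inflect differently (noborowtivast, pisirev), so the final letter is not what conditions the rule; the last vowel is.
"kogip" has last vowel 'i'. The stems whose last vowel is 'i' (mezin → nomezinast, borowtiv → noborowtivast, neniv → nonenivast) add no- … -ast around the stem.
So kogip → nokogipast.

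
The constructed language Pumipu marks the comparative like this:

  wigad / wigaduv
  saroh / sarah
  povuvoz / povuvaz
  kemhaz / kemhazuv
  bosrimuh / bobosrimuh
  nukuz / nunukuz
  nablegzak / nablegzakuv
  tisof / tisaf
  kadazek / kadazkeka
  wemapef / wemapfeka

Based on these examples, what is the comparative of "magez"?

povuvoz and nukuz both end in -z yet inflect differently (povuvaz, nunukuz), so the final letter is not what conditions the rule; the last vowel is.
"magez" has last vowel 'e'. The stems whose last vowel is 'e' (wemapef → wemapfeka, kadazek → kadazkeka) delete the last vowel and add -eka.
The other patterns: stems whose last vowel is 'o' change the last vowel to 'a'; stems whose last vowel is 'u' repeat the first consonant+vowel as a prefix; stems whose last vowel is 'a' add -uv.
So magez → magzeka.

magzeka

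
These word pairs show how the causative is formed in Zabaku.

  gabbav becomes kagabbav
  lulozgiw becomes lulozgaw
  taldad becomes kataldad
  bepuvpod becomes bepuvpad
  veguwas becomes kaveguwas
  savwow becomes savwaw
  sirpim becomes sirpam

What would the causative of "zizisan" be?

kazizisan

taldad and bepuvpod both end in -d yet inflect differently (kataldad, bepuvpad), so the final letter is not what conditions the rule; the last vowel is.
"zizisan" has last vowel 'a'. The stems whose last vowel is 'a' (taldad → kataldad, veguwas → kaveguwas, gabbav → kagabbav) add the prefix ka-.
So zizisan → kazizisan.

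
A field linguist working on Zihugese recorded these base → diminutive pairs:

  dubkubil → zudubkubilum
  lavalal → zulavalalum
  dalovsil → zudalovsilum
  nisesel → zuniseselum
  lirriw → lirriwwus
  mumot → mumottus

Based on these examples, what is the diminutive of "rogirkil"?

zurogirkilum

"rogirkil" ends in -l. The stems ending in -l (dubkubil → zudubkubilum, lavalal → zulavalalum, dalovsil → zudalovsilum) add zu- … -um around the stem.
The other pattern: stems ending in -t or -w double the final consonant and add -us.
So rogirkil → zurogirkilum.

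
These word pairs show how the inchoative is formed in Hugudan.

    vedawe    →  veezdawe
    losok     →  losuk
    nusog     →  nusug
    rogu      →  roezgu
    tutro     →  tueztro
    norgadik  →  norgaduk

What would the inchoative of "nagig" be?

"nagig" ends in a consonant. The stems ending in a consonant (nusog → nusug, norgadik → norgaduk, losok → losuk) change the last vowel to 'u'.
So nagig → nagug.

nagug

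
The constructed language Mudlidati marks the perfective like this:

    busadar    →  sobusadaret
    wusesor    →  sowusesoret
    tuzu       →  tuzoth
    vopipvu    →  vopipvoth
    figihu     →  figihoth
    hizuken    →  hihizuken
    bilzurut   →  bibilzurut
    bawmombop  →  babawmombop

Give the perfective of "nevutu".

"nevutu" ends in -u. The stems ending in -u (tuzu → tuzoth, vopipvu → vopipvoth, figihu → figihoth) drop the final letter and add -oth.
The other patterns: stems ending in -r add so- … -et around the stem; stems ending in -n, -p or -t repeat the first consonant+vowel as a prefix.
So nevutu → nevutoth.

nevutoth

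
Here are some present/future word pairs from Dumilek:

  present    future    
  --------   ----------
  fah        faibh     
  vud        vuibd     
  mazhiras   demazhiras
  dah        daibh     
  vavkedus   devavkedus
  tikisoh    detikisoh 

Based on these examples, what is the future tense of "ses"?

fah and tikisoh both end in -h yet inflect differently (faibh, detikisoh), so the final letter is not what conditions the rule; the number of vowels is.
"ses" has 1 vowel. The stems with 1 vowel (fah → faibh, vud → vuibd, dah → daibh) insert -ib- after the first vowel.
So ses → seibs.

seibs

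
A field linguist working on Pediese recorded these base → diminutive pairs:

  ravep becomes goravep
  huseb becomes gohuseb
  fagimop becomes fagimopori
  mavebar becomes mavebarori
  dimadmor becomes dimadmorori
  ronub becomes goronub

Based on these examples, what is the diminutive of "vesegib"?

vesegibori

ravep and fagimop both end in -p yet inflect differently (goravep, fagimopori), so the final letter is not what conditions the rule; the number of vowels is.
"vesegib" has 3 vowels. The stems with 3 vowels (dimadmor → dimadmorori, mavebar → mavebarori, fagimop → fagimopori) add -ori.
The other pattern: stems with 2 vowels add the prefix go-.
So vesegib → vesegibori.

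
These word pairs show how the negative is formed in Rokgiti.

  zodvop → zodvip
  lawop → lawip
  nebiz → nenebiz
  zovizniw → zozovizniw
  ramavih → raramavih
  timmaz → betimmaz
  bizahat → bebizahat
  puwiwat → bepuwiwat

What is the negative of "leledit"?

"leledit" has last vowel 'i'. The stems whose last vowel is 'i' (nebiz → nenebiz, zovizniw → zozovizniw, ramavih → raramavih) repeat the first consonant+vowel as a prefix.
The other patterns: stems whose last vowel is 'o' change the last vowel to 'i'; stems whose last vowel is 'a' add the prefix be-.
So leledit → leleledit.

leleledit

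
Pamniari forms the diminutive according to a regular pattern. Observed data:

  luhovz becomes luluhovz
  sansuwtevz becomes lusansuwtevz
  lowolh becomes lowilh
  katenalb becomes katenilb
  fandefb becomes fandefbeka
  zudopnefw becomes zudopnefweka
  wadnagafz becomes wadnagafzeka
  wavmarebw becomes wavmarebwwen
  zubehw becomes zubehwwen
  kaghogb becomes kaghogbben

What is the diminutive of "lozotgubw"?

katenalb and fandefb both end in -b yet inflect differently (katenilb, fandefbeka), so the final letter is not what conditions the rule; the second-to-last letter is.
"lozotgubw" has second-to-last letter 'b'. The one such stem in the data (wavmarebw → wavmarebwwen) doubles the final consonant and adds -en (as do zubehw, kaghogb), so the same rule applies.
So lozotgubw → lozotgubwwen.

lozotgubwwen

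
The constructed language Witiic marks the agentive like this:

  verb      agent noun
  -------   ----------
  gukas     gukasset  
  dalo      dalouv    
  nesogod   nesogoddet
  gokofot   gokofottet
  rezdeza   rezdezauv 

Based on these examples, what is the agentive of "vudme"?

gokofot and dalo both have last vowel 'o' yet inflect differently (gokofottet, dalouv), so the last vowel is not what conditions the rule; whether the stem ends in a vowel or a consonant is.
"vudme" ends in a vowel. The stems ending in a vowel (dalo → dalouv, rezdeza → rezdezauv) add -uv.
So vudme → vudmeuv.

vudmeuv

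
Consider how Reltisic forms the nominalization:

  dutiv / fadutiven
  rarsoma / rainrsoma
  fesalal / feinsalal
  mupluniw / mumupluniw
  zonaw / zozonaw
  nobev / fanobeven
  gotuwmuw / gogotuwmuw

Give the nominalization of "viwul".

viinwul

"viwul" ends in -l. The one such stem in the data (fesalal → feinsalal) inserts -in- after the first vowel (as does rarsoma), so the same rule applies.
So viwul → viinwul.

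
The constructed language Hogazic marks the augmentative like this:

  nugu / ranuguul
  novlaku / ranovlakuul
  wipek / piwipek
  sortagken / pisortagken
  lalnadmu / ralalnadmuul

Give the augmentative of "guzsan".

wipek and nugu both have 2 vowels yet inflect differently (piwipek, ranuguul), so the number of vowels is not what conditions the rule; whether the stem ends in a vowel or a consonant is.
"guzsan" ends in a consonant. The stems ending in a consonant (sortagken → pisortagken, wipek → piwipek) add the prefix pi-.
The other pattern: stems ending in a vowel add ra- … -ul around the stem.
So guzsan → piguzsan.

piguzsan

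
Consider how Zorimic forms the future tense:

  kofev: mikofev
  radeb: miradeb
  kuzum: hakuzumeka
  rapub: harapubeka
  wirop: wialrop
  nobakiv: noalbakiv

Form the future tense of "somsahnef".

radeb and rapub both end in -b yet inflect differently (miradeb, harapubeka), so the final letter is not what conditions the rule; the last vowel is.
"somsahnef" has last vowel 'e'. The stems whose last vowel is 'e' (kofev → mikofev, radeb → miradeb) add the prefix mi-.
The other patterns: stems whose last vowel is 'u' add ha- … -eka around the stem; stems whose last vowel is 'i' or 'o' insert -al- after the first vowel.
So somsahnef → misomsahnef.

misomsahnef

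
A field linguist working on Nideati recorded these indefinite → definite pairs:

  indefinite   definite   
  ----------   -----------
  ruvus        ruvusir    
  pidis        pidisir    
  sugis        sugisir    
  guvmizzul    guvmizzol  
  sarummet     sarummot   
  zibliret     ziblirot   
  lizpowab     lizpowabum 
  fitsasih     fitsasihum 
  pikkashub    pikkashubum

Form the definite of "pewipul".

ruvus and guvmizzul both have last vowel 'u' yet inflect differently (ruvusir, guvmizzol), so the last vowel is not what conditions the rule; the final letter is.
"pewipul" ends in -l. The one such stem in the data (guvmizzul → guvmizzol) changes the last vowel to 'o' (as do sarummet, zibliret), so the same rule applies.
So pewipul → pewipol.

pewipol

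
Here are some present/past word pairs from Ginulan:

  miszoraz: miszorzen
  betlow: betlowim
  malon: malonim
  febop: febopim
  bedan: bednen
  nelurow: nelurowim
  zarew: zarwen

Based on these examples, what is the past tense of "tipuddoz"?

betlow and zarew both end in -w yet inflect differently (betlowim, zarwen), so the final letter is not what conditions the rule; the last vowel is.
"tipuddoz" has last vowel 'o'. The stems whose last vowel is 'o' (febop → febopim, betlow → betlowim, nelurow → nelurowim) add -im.
So tipuddoz → tipuddozim.

tipuddozim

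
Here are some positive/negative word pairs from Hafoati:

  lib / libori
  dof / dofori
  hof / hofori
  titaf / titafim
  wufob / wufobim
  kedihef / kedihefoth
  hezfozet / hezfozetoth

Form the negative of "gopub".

gopubim

dof and titaf both end in -f yet inflect differently (dofori, titafim), so the final letter is not what conditions the rule; the number of vowels is.
"gopub" has 2 vowels. The stems with 2 vowels (titaf → titafim, wufob → wufobim) add -im.
So gopub → gopubim.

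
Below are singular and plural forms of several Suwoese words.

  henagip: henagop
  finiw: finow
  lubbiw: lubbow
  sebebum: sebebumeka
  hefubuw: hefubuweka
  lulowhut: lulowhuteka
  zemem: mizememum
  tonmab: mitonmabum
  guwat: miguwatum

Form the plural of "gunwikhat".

migunwikhatum

finiw and hefubuw both end in -w yet inflect differently (finow, hefubuweka), so the final letter is not what conditions the rule; the last vowel is.
"gunwikhat" has last vowel 'a'. The stems whose last vowel is 'a' (tonmab → mitonmabum, guwat → miguwatum) add mi- … -um around the stem.
So gunwikhat → migunwikhatum.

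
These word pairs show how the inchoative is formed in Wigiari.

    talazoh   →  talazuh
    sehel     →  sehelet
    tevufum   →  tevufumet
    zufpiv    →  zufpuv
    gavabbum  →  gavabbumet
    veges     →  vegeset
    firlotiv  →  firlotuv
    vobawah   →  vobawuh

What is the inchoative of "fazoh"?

"fazoh" ends in -h. The stems ending in -h (vobawah → vobawuh, talazoh → talazuh) change the last vowel to 'u'.
The other pattern: stems ending in -l, -m or -s add -et.
So fazoh → fazuh.

fazuh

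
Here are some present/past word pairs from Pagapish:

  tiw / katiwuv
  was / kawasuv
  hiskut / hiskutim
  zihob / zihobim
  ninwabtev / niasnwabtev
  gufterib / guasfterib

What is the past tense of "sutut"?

sututim

zihob and gufterib both end in -b yet inflect differently (zihobim, guasfterib), so the final letter is not what conditions the rule; the number of vowels is.
"sutut" has 2 vowels. The stems with 2 vowels (hiskut → hiskutim, zihob → zihobim) add -im.
So sutut → sututim.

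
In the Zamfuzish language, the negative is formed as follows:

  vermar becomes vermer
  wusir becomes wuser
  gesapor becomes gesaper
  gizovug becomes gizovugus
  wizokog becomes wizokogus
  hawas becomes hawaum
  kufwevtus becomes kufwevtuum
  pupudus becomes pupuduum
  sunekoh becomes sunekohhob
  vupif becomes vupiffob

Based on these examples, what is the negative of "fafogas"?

fafogaum

gesapor and wizokog both have last vowel 'o' yet inflect differently (gesaper, wizokogus), so the last vowel is not what conditions the rule; the final letter is.
"fafogas" ends in -s. The stems ending in -s (hawas → hawaum, kufwevtus → kufwevtuum, pupudus → pupuduum) drop the final letter and add -um.
So fafogas → fafogaum.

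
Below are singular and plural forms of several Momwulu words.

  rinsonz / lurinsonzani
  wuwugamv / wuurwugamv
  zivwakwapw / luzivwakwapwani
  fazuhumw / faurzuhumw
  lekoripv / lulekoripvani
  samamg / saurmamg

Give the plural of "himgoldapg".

fazuhumw and zivwakwapw both end in -w yet inflect differently (faurzuhumw, luzivwakwapwani), so the final letter is not what conditions the rule; the second-to-last letter is.
"himgoldapg" has second-to-last letter 'p'. The stems whose second-to-last letter is 'p' (zivwakwapw → luzivwakwapwani, lekoripv → lulekoripvani) add lu- … -ani around the stem.
The other pattern: stems whose second-to-last letter is 'm' insert -ur- after the first vowel.
So himgoldapg → luhimgoldapgani.

luhimgoldapgani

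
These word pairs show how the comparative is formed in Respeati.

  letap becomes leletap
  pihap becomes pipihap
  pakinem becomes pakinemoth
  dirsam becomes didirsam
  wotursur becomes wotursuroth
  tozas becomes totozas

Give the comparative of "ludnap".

luludnap

"ludnap" has last vowel 'a'. The stems whose last vowel is 'a' (letap → leletap, pihap → pipihap, tozas → totozas) repeat the first consonant+vowel as a prefix.
The other pattern: stems whose last vowel is 'e' or 'u' add -oth.
So ludnap → luludnap.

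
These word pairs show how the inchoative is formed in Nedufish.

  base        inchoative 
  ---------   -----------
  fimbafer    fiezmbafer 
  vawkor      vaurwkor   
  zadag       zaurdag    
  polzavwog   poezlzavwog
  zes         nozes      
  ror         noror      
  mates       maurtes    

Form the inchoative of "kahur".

"kahur" has 2 vowels. The stems with 2 vowels (vawkor → vaurwkor, mates → maurtes, zadag → zaurdag) insert -ur- after the first vowel.
The other patterns: stems with 1 vowel add the prefix no-; stems with 3 vowels insert -ez- after the first vowel.
So kahur → kaurhur.

kaurhur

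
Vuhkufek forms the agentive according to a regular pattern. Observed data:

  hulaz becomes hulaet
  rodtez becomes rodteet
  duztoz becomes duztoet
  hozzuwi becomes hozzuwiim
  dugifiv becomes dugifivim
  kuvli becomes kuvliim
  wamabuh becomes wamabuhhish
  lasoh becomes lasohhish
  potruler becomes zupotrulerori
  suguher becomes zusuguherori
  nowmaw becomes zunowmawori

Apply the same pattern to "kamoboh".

kamobohhish

duztoz and lasoh both have last vowel 'o' yet inflect differently (duztoet, lasohhish), so the last vowel is not what conditions the rule; the final letter is.
"kamoboh" ends in -h. The stems ending in -h (wamabuh → wamabuhhish, lasoh → lasohhish) double the final consonant and add -ish.
The other patterns: stems ending in -z drop the final letter and add -et; stems ending in -i or -v add -im; stems ending in -r or -w add zu- … -ori around the stem.
So kamoboh → kamobohhish.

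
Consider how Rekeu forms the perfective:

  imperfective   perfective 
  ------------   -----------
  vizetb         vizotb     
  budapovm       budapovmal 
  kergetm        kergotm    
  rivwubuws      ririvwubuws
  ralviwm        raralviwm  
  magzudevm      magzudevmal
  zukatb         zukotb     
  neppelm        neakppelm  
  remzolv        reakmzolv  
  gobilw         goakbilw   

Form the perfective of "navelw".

naakvelw

neppelm and ralviwm both end in -m yet inflect differently (neakppelm, raralviwm), so the final letter is not what conditions the rule; the second-to-last letter is.
"navelw" has second-to-last letter 'l'. The stems whose second-to-last letter is 'l' (gobilw → goakbilw, neppelm → neakppelm, remzolv → reakmzolv) insert -ak- after the first vowel.
So navelw → naakvelw.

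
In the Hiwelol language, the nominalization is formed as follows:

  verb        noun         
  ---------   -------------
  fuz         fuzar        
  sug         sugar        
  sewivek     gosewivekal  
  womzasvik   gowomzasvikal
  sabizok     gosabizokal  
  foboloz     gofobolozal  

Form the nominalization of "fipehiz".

fuz and foboloz both end in -z yet inflect differently (fuzar, gofobolozal), so the final letter is not what conditions the rule; the number of vowels is.
"fipehiz" has 3 vowels. The stems with 3 vowels (sewivek → gosewivekal, womzasvik → gowomzasvikal, sabizok → gosabizokal) add go- … -al around the stem.
The other pattern: stems with 1 vowel add -ar.
So fipehiz → gofipehizal.

gofipehizal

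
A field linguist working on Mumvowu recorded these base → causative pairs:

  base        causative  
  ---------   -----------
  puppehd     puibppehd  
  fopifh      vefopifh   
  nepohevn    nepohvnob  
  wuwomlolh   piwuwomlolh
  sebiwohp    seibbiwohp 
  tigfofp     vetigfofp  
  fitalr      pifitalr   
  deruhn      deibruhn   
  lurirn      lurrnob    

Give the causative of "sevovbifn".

vesevovbifn

wuwomlolh and fopifh both end in -h yet inflect differently (piwuwomlolh, vefopifh), so the final letter is not what conditions the rule; the second-to-last letter is.
"sevovbifn" has second-to-last letter 'f'. The stems whose second-to-last letter is 'f' (fopifh → vefopifh, tigfofp → vetigfofp) add the prefix ve-.
The other patterns: stems whose second-to-last letter is 'h' insert -ib- after the first vowel; stems whose second-to-last letter is 'l' add the prefix pi-; stems whose second-to-last letter is 'r' or 'v' delete the last vowel and add -ob.
So sevovbifn → vesevovbifn.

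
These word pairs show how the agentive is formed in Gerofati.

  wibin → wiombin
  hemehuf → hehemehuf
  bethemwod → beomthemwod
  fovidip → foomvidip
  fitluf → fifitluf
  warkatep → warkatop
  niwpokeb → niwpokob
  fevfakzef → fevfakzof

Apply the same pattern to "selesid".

fevfakzef and hemehuf both end in -f yet inflect differently (fevfakzof, hehemehuf), so the final letter is not what conditions the rule; the last vowel is.
"selesid" has last vowel 'i'. The stems whose last vowel is 'i' (fovidip → foomvidip, wibin → wiombin) insert -om- after the first vowel.
So selesid → seomlesid.

seomlesid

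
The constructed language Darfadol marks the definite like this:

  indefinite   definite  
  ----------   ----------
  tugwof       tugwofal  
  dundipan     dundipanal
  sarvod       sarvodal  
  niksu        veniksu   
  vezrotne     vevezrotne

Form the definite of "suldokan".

suldokanal

"suldokan" ends in a consonant. The stems ending in a consonant (tugwof → tugwofal, dundipan → dundipanal, sarvod → sarvodal) add -al.
So suldokan → suldokanal.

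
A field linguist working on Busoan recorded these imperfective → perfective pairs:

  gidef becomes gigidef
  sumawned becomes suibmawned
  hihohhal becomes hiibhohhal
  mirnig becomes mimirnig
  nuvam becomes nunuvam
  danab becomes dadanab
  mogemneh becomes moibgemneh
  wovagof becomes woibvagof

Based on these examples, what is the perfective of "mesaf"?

memesaf

gidef and wovagof both end in -f yet inflect differently (gigidef, woibvagof), so the final letter is not what conditions the rule; the number of vowels is.
"mesaf" has 2 vowels. The stems with 2 vowels (mirnig → mimirnig, nuvam → nunuvam, danab → dadanab) repeat the first consonant+vowel as a prefix.
So mesaf → memesaf.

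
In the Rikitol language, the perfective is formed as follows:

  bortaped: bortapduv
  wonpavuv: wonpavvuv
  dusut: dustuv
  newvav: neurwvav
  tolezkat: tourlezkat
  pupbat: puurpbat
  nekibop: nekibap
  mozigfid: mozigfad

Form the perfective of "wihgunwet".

wonpavuv and newvav both end in -v yet inflect differently (wonpavvuv, neurwvav), so the final letter is not what conditions the rule; the last vowel is.
"wihgunwet" has last vowel 'e'. The one such stem in the data (bortaped → bortapduv) deletes the last vowel and adds -uv (as do wonpavuv, dusut), so the same rule applies.
The other patterns: stems whose last vowel is 'a' insert -ur- after the first vowel; stems whose last vowel is 'i' or 'o' change the last vowel to 'a'.
So wihgunwet → wihgunwtuv.

wihgunwtuv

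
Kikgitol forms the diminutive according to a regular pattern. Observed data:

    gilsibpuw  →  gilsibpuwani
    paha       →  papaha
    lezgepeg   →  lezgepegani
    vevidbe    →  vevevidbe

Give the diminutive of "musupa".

lezgepeg and vevidbe both have last vowel 'e' yet inflect differently (lezgepegani, vevevidbe), so the last vowel is not what conditions the rule; whether the stem ends in a vowel or a consonant is.
"musupa" ends in a vowel. The stems ending in a vowel (paha → papaha, vevidbe → vevevidbe) repeat the first consonant+vowel as a prefix.
So musupa → mumusupa.

mumusupa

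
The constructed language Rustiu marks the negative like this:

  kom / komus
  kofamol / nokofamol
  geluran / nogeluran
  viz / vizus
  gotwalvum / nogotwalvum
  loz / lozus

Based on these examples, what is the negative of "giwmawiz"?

kom and gotwalvum both end in -m yet inflect differently (komus, nogotwalvum), so the final letter is not what conditions the rule; the number of vowels is.
"giwmawiz" has 3 vowels. The stems with 3 vowels (gotwalvum → nogotwalvum, geluran → nogeluran, kofamol → nokofamol) add the prefix no-.
The other pattern: stems with 1 vowel add -us.
So giwmawiz → nogiwmawiz.

nogiwmawiz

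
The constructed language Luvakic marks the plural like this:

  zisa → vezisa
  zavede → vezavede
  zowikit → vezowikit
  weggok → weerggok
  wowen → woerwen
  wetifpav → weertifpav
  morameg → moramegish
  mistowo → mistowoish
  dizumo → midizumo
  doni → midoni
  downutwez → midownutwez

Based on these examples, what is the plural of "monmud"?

"monmud" begins with m-. The stems beginning with m- (morameg → moramegish, mistowo → mistowoish) add -ish.
The other patterns: stems beginning with z- add the prefix ve-; stems beginning with w- insert -er- after the first vowel; stems beginning with d- add the prefix mi-.
So monmud → monmudish.

monmudish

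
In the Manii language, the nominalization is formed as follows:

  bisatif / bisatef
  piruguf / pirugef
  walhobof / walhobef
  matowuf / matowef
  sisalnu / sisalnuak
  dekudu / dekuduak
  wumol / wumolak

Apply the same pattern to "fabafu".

piruguf and sisalnu both have last vowel 'u' yet inflect differently (pirugef, sisalnuak), so the last vowel is not what conditions the rule; the final letter is.
"fabafu" ends in -u. The stems ending in -u (sisalnu → sisalnuak, dekudu → dekuduak) add -ak.
The other pattern: stems ending in -f change the last vowel to 'e'.
So fabafu → fabafuak.

fabafuak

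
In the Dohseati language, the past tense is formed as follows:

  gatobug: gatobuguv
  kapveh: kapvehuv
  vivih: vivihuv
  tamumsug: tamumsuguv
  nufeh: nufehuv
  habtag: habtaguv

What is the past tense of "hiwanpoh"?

hiwanpohuv

Every pair shown (gatobug → gatobuguv, kapveh → kapvehuv, vivih → vivihuv, …) follows the same rule: add -uv.
So hiwanpoh → hiwanpohuv.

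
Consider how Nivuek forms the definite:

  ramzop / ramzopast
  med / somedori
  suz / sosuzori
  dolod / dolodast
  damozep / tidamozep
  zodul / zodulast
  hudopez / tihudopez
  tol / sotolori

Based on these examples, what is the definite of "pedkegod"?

tipedkegod

"pedkegod" has 3 vowels. The stems with 3 vowels (damozep → tidamozep, hudopez → tihudopez) add the prefix ti-.
So pedkegod → tipedkegod.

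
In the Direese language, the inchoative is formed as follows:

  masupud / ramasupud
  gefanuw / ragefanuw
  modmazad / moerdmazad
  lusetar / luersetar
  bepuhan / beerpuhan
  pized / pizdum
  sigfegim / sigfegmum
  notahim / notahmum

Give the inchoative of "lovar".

loervar

"lovar" has last vowel 'a'. The stems whose last vowel is 'a' (lusetar → luersetar, bepuhan → beerpuhan, modmazad → moerdmazad) insert -er- after the first vowel.
So lovar → loervar.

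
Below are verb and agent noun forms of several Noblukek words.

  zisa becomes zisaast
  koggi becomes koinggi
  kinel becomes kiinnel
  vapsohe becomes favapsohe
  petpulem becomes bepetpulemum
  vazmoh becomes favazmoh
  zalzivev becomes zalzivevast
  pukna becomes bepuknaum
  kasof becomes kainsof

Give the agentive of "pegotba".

"pegotba" begins with p-. The stems beginning with p- (petpulem → bepetpulemum, pukna → bepuknaum) add be- … -um around the stem.
The other patterns: stems beginning with k- insert -in- after the first vowel; stems beginning with z- add -ast; stems beginning with v- add the prefix fa-.
So pegotba → bepegotbaum.

bepegotbaum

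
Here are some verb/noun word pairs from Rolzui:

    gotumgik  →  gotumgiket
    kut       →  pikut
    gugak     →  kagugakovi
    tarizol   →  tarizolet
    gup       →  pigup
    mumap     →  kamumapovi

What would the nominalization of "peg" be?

pipeg

"peg" has 1 vowel. The stems with 1 vowel (kut → pikut, gup → pigup) add the prefix pi-.
So peg → pipeg.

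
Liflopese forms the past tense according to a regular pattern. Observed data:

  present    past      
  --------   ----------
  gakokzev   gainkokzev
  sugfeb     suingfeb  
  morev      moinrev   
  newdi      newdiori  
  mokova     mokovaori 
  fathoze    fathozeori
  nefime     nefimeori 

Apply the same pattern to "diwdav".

diinwdav

"diwdav" ends in a consonant. The stems ending in a consonant (gakokzev → gainkokzev, sugfeb → suingfeb, morev → moinrev) insert -in- after the first vowel.
So diwdav → diinwdav.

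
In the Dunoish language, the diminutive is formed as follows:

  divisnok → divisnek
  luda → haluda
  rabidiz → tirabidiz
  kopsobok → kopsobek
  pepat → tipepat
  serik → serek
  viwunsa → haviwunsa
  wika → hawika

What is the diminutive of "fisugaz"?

tifisugaz

"fisugaz" ends in -z. The one such stem in the data (rabidiz → tirabidiz) adds the prefix ti-, so the same rule applies.
The other patterns: stems ending in -k change the last vowel to 'e'; stems ending in -a add the prefix ha-.
So fisugaz → tifisugaz.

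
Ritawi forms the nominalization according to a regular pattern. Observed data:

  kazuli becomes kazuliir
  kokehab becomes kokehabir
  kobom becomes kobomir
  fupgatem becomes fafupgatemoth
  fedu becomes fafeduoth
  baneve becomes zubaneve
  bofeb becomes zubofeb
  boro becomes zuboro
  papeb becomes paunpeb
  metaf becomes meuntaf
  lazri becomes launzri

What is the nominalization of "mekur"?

meunkur

kobom and fupgatem both end in -m yet inflect differently (kobomir, fafupgatemoth), so the final letter is not what conditions the rule; the first letter is.
"mekur" begins with m-. The one such stem in the data (metaf → meuntaf) inserts -un- after the first vowel (as do papeb, lazri), so the same rule applies.
The other patterns: stems beginning with k- add -ir; stems beginning with f- add fa- … -oth around the stem; stems beginning with b- add the prefix zu-.
So mekur → meunkur.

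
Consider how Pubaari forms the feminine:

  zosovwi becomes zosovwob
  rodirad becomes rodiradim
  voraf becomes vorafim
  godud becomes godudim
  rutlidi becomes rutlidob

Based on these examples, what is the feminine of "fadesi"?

fadesob

rodirad and rutlidi both begin with r- yet inflect differently (rodiradim, rutlidob), so the first letter is not what conditions the rule; whether the stem ends in a vowel or a consonant is.
"fadesi" ends in a vowel. The stems ending in a vowel (rutlidi → rutlidob, zosovwi → zosovwob) drop the final letter and add -ob.
The other pattern: stems ending in a consonant add -im.
So fadesi → fadesob.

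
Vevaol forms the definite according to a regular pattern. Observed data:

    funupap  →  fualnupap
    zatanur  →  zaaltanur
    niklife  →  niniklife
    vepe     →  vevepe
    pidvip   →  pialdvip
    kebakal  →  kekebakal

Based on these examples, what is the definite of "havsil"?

hahavsil

funupap and kebakal both have last vowel 'a' yet inflect differently (fualnupap, kekebakal), so the last vowel is not what conditions the rule; the final letter is.
"havsil" ends in -l. The one such stem in the data (kebakal → kekebakal) repeats the first consonant+vowel as a prefix (as do niklife, vepe), so the same rule applies.
The other pattern: stems ending in -p or -r insert -al- after the first vowel.
So havsil → hahavsil.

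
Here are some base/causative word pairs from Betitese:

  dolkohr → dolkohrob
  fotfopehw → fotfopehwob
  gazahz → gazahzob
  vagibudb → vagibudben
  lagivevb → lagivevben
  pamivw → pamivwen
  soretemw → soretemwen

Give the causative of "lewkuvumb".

lewkuvumben

fotfopehw and pamivw both end in -w yet inflect differently (fotfopehwob, pamivwen), so the final letter is not what conditions the rule; the second-to-last letter is.
"lewkuvumb" has second-to-last letter 'm'. The one such stem in the data (soretemw → soretemwen) adds -en, so the same rule applies.
The other pattern: stems whose second-to-last letter is 'h' add -ob.
So lewkuvumb → lewkuvumben.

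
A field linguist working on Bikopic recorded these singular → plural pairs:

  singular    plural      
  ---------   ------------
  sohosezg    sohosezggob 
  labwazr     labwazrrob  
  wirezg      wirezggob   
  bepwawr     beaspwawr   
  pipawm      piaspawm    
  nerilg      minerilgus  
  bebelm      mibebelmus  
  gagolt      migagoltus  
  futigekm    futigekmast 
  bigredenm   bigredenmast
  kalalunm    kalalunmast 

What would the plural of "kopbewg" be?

koaspbewg

labwazr and bepwawr both end in -r yet inflect differently (labwazrrob, beaspwawr), so the final letter is not what conditions the rule; the second-to-last letter is.
"kopbewg" has second-to-last letter 'w'. The stems whose second-to-last letter is 'w' (bepwawr → beaspwawr, pipawm → piaspawm) insert -as- after the first vowel.
So kopbewg → koaspbewg.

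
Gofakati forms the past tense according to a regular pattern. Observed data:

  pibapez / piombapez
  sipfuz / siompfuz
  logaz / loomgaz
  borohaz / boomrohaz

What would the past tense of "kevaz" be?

Every pair shown (pibapez → piombapez, sipfuz → siompfuz, logaz → loomgaz, …) follows the same rule: insert -om- after the first vowel.
So kevaz → keomvaz.

keomvaz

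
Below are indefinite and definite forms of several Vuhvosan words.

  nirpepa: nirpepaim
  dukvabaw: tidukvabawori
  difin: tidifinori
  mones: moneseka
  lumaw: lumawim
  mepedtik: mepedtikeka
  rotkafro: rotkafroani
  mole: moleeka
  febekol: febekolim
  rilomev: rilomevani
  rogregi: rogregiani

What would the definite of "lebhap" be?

lebhapim

dukvabaw and lumaw both end in -w yet inflect differently (tidukvabawori, lumawim), so the final letter is not what conditions the rule; the first letter is.
"lebhap" begins with l-. The one such stem in the data (lumaw → lumawim) adds -im, so the same rule applies.
The other patterns: stems beginning with m- add -eka; stems beginning with d- add ti- … -ori around the stem; stems beginning with r- add -ani.
So lebhap → lebhapim.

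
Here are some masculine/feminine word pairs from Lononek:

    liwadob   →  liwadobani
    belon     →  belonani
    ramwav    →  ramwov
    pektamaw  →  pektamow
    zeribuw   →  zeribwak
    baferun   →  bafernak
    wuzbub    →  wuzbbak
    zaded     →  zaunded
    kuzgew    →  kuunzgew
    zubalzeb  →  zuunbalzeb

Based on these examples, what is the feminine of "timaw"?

"timaw" has last vowel 'a'. The stems whose last vowel is 'a' (ramwav → ramwov, pektamaw → pektamow) change the last vowel to 'o'.
The other patterns: stems whose last vowel is 'o' add -ani; stems whose last vowel is 'u' delete the last vowel and add -ak; stems whose last vowel is 'e' insert -un- after the first vowel.
So timaw → timow.

timow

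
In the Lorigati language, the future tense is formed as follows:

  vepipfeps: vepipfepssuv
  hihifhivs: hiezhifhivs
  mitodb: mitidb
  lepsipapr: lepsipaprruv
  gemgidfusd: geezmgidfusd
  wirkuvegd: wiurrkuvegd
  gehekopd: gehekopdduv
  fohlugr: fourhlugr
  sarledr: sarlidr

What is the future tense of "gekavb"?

lepsipapr and sarledr both end in -r yet inflect differently (lepsipaprruv, sarlidr), so the final letter is not what conditions the rule; the second-to-last letter is.
"gekavb" has second-to-last letter 'v'. The one such stem in the data (hihifhivs → hiezhifhivs) inserts -ez- after the first vowel (as does gemgidfusd), so the same rule applies.
So gekavb → geezkavb.

geezkavb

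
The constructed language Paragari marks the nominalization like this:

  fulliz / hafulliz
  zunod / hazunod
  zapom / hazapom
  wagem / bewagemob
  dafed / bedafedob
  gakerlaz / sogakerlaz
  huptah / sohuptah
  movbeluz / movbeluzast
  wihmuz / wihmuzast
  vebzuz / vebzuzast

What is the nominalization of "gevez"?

begevezob

zapom and wagem both end in -m yet inflect differently (hazapom, bewagemob), so the final letter is not what conditions the rule; the last vowel is.
"gevez" has last vowel 'e'. The stems whose last vowel is 'e' (wagem → bewagemob, dafed → bedafedob) add be- … -ob around the stem.
The other patterns: stems whose last vowel is 'i' or 'o' add the prefix ha-; stems whose last vowel is 'a' add the prefix so-; stems whose last vowel is 'u' add -ast.
So gevez → begevezob.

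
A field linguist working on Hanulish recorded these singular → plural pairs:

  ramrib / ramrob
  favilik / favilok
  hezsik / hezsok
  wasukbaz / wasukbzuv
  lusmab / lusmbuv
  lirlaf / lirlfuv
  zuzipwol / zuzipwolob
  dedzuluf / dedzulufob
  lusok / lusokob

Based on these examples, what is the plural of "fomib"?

"fomib" has last vowel 'i'. The stems whose last vowel is 'i' (ramrib → ramrob, favilik → favilok, hezsik → hezsok) change the last vowel to 'o'.
The other patterns: stems whose last vowel is 'a' delete the last vowel and add -uv; stems whose last vowel is 'o' or 'u' add -ob.
So fomib → fomob.

fomob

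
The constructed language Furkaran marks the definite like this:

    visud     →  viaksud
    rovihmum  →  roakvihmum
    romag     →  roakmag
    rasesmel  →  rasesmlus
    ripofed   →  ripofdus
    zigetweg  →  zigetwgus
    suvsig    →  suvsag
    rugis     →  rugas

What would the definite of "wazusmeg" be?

visud and ripofed both end in -d yet inflect differently (viaksud, ripofdus), so the final letter is not what conditions the rule; the last vowel is.
"wazusmeg" has last vowel 'e'. The stems whose last vowel is 'e' (rasesmel → rasesmlus, ripofed → ripofdus, zigetweg → zigetwgus) delete the last vowel and add -us.
The other patterns: stems whose last vowel is 'a' or 'u' insert -ak- after the first vowel; stems whose last vowel is 'i' change the last vowel to 'a'.
So wazusmeg → wazusmgus.

wazusmgus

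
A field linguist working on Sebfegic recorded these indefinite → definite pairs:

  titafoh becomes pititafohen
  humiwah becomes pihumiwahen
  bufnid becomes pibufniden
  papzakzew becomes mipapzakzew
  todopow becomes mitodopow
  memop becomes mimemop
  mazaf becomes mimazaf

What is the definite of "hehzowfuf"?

titafoh and todopow both have last vowel 'o' yet inflect differently (pititafohen, mitodopow), so the last vowel is not what conditions the rule; the final letter is.
"hehzowfuf" ends in -f. The one such stem in the data (mazaf → mimazaf) adds the prefix mi-, so the same rule applies.
So hehzowfuf → mihehzowfuf.

mihehzowfuf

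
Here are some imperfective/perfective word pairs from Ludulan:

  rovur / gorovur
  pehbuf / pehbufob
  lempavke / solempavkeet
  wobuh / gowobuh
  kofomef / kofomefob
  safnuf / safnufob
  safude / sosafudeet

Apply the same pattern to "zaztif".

zaztifob

safude and kofomef both have last vowel 'e' yet inflect differently (sosafudeet, kofomefob), so the last vowel is not what conditions the rule; the final letter is.
"zaztif" ends in -f. The stems ending in -f (pehbuf → pehbufob, safnuf → safnufob, kofomef → kofomefob) add -ob.
So zaztif → zaztifob.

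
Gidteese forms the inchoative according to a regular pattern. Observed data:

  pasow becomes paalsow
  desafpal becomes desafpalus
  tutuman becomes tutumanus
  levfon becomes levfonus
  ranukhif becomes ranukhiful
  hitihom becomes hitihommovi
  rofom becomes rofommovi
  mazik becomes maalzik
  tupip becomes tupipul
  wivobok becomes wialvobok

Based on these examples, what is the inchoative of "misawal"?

levfon and wivobok both have last vowel 'o' yet inflect differently (levfonus, wialvobok), so the last vowel is not what conditions the rule; the final letter is.
"misawal" ends in -l. The one such stem in the data (desafpal → desafpalus) adds -us, so the same rule applies.
So misawal → misawalus.

misawalus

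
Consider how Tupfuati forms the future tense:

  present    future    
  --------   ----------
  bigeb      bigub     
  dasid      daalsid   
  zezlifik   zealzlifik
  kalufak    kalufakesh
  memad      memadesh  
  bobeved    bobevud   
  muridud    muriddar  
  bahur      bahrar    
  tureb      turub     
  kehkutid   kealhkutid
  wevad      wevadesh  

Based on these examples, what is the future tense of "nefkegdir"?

nealfkegdir

bobeved and muridud both end in -d yet inflect differently (bobevud, muriddar), so the final letter is not what conditions the rule; the last vowel is.
"nefkegdir" has last vowel 'i'. The stems whose last vowel is 'i' (dasid → daalsid, kehkutid → kealhkutid, zezlifik → zealzlifik) insert -al- after the first vowel.
So nefkegdir → nealfkegdir.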